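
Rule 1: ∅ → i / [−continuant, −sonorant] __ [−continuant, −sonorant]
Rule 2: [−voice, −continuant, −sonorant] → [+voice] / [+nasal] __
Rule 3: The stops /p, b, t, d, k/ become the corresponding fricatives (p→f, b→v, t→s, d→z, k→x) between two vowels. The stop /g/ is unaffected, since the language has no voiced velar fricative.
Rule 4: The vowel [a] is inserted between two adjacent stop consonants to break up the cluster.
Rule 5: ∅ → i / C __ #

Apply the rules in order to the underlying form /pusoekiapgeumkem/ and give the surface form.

Rule 1 (stop-cluster i-epenthesis): /p/ and /g/ form a stop–stop cluster, so [i] is inserted between them. /pusoekiapgeumkem/ → pusoekiapigeumkem.
Rule 2 (post-nasal voicing): /k/ is a voiceless stop immediately after the nasal /m/, so it voices to [g]. /pusoekiapigeumkem/ → pusoekiapigeumgem.
Rule 3 (intervocalic spirantization): /k/ is a stop between vowels /e/ and /i/, so it spirantizes to the fricative [x]. /p/ is a stop between vowels /a/ and /i/, so it spirantizes to the fricative [f]. /pusoekiapigeumgem/ → pusoexiafigeumgem.
Rule 4 (stop-cluster a-epenthesis): no segment meets the environment; /pusoexiafigeumgem/ is unchanged.
Rule 5 (final i-epenthesis): the form ends in the consonant /m/, so [i] is inserted word-finally. /pusoexiafigeumgem/ → pusoexiafigeumgemi.

pusoexiafigeumgemi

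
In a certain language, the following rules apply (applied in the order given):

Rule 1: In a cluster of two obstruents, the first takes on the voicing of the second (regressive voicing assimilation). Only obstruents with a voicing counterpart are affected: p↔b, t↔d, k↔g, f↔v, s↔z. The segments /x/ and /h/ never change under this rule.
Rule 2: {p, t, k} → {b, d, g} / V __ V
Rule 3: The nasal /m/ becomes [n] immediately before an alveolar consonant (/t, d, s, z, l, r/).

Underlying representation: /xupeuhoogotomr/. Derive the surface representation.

Rule 1 (regressive voicing assimilation): no segment meets the environment; /xupeuhoogotomr/ is unchanged.
Rule 2 (intervocalic voicing): /p/ is a voiceless stop between vowels /u/ and /e/, so it voices to [b]. /t/ is a voiceless stop between vowels /o/ and /o/, so it voices to [d]. /xupeuhoogotomr/ → xubeuhoogodomr.
Rule 3 (nasal place assimilation): /m/ precedes the alveolar consonant /r/, so it assimilates in place to [n]. /xubeuhoogodomr/ → xubeuhoogodonr.

xubeuhoogodonr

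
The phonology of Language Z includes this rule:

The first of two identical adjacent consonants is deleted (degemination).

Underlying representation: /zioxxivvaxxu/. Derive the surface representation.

/xx/ is a geminate; the first /x/ deletes.
/vv/ is a geminate; the first /v/ deletes.
/xx/ is a geminate; the first /x/ deletes.
The other instances of /z/, /x/, /v/ do not occur in the required environment and remain unchanged.
Surface form: [zioxivaxu].

zioxivaxu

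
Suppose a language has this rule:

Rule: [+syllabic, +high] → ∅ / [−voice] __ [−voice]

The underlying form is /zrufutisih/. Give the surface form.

/u/ is a high vowel flanked by voiceless consonants /f/ and /t/, so it deletes.
/i/ is a high vowel flanked by voiceless consonants /t/ and /s/, so it deletes.
/i/ is a high vowel flanked by voiceless consonants /s/ and /h/, so it deletes.
The other instance of /u/ does not occur in the required environment and remains unchanged.
Surface form: [zruftsh].

zruftsh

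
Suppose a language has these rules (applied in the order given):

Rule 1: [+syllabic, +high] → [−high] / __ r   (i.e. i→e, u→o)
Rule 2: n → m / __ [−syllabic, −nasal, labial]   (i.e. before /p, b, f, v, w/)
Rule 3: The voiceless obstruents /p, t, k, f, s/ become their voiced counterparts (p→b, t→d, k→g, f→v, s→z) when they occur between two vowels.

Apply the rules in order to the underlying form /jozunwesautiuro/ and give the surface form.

jozumwezaudioro

Rule 1 (pre-rhotic lowering): /u/ is a high vowel immediately before /r/, so it lowers to [o]. /jozunwesautiuro/ → jozunwesautioro.
Rule 2 (nasal place assimilation): /n/ precedes the labial consonant /w/, so it assimilates in place to [m]. /jozunwesautioro/ → jozumwesautioro.
Rule 3 (intervocalic voicing): /s/ is a voiceless obstruent between vowels /e/ and /a/, so it voices to [z]. /t/ is a voiceless obstruent between vowels /u/ and /i/, so it voices to [d]. /jozumwesautioro/ → jozumwezaudioro.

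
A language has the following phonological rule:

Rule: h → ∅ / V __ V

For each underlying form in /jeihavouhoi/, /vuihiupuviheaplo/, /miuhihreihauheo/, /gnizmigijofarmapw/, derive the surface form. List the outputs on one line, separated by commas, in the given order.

/jeihavouhoi/: /h/ occurs between vowels /i/ and /a/, so it deletes. /h/ occurs between vowels /u/ and /o/, so it deletes. → [jeiavouoi].
/vuihiupuviheaplo/: /h/ occurs between vowels /i/ and /i/, so it deletes. /h/ occurs between vowels /i/ and /e/, so it deletes. → [vuiiupuvieaplo].
/miuhihreihauheo/: /h/ occurs between vowels /u/ and /i/, so it deletes. /h/ occurs between vowels /i/ and /a/, so it deletes. /h/ occurs between vowels /u/ and /e/, so it deletes. → [miuihreiaueo].
/gnizmigijofarmapw/: the rule's environment is not met; surfaces unchanged as [gnizmigijofarmapw].

jeiavouoi, vuiiupuvieaplo, miuihreiaueo, gnizmigijofarmapw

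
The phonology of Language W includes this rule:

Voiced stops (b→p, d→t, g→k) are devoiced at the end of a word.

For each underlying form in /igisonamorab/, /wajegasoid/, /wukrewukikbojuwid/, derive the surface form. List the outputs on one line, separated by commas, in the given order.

/igisonamorab/: /b/ is a voiced stop in word-final position, so it devoices to [p]. → [igisonamorap].
/wajegasoid/: /d/ is a voiced stop in word-final position, so it devoices to [t]. → [wajegasoit].
/wukrewukikbojuwid/: /d/ is a voiced stop in word-final position, so it devoices to [t]. → [wukrewukikbojuwit].

igisonamorap, wajegasoit, wukrewukikbojuwit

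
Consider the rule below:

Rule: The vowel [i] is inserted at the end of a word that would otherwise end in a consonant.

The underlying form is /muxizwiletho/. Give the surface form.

muxizwiletho

No segment of /muxizwiletho/ meets the structural description of the rule, so the form surfaces unchanged.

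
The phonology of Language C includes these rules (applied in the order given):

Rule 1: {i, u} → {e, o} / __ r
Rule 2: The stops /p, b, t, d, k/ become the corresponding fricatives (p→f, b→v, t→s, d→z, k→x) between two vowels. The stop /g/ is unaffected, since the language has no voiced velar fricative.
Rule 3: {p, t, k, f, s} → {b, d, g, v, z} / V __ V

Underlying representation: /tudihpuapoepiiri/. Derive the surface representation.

tuzihpuavoevieri

Rule 1 (pre-rhotic lowering): /i/ is a high vowel immediately before /r/, so it lowers to [e]. /tudihpuapoepiiri/ → tudihpuapoepieri.
Rule 2 (intervocalic spirantization): /d/ is a stop between vowels /u/ and /i/, so it spirantizes to the fricative [z]. /p/ is a stop between vowels /a/ and /o/, so it spirantizes to the fricative [f]. /p/ is a stop between vowels /e/ and /i/, so it spirantizes to the fricative [f]. /tudihpuapoepieri/ → tuzihpuafoefieri.
Rule 3 (intervocalic voicing): /f/ is a voiceless obstruent between vowels /a/ and /o/, so it voices to [v]. /f/ is a voiceless obstruent between vowels /e/ and /i/, so it voices to [v]. /tuzihpuafoefieri/ → tuzihpuavoevieri.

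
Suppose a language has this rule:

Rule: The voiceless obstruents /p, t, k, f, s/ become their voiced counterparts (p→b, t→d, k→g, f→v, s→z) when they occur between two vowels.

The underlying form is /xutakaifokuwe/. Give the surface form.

/t/ is a voiceless obstruent between vowels /u/ and /a/, so it voices to [d].
/k/ is a voiceless obstruent between vowels /a/ and /a/, so it voices to [g].
/f/ is a voiceless obstruent between vowels /i/ and /o/, so it voices to [v].
/k/ is a voiceless obstruent between vowels /o/ and /u/, so it voices to [g].
Surface form: [xudagaivoguwe].

xudagaivoguwe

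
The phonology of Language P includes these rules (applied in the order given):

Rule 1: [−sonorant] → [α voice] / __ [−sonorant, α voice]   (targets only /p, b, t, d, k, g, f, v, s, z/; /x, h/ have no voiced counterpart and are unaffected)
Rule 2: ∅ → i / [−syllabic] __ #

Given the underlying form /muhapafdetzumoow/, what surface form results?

muhapavdedzumoowi

Rule 1 (regressive voicing assimilation): /f/ precedes the voiced obstruent /d/, so it voices to [v] by assimilation. /t/ precedes the voiced obstruent /z/, so it voices to [d] by assimilation. /muhapafdetzumoow/ → muhapavdedzumoow.
Rule 2 (final i-epenthesis): the form ends in the consonant /w/, so [i] is inserted word-finally. /muhapavdedzumoow/ → muhapavdedzumoowi.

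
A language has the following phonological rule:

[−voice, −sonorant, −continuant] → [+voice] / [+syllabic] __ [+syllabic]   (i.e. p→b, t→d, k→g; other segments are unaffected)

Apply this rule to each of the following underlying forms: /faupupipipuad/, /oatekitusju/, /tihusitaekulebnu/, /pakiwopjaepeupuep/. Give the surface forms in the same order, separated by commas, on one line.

faububibibuad, oadegidusju, tihusidaegulebnu, pagiwopjaebeubuep

/faupupipipuad/: /p/ is a voiceless stop between vowels /u/ and /u/, so it voices to [b]. /p/ is a voiceless stop between vowels /u/ and /i/, so it voices to [b]. /p/ is a voiceless stop between vowels /i/ and /i/, so it voices to [b]. /p/ is a voiceless stop between vowels /i/ and /u/, so it voices to [b]. → [faububibibuad].
/oatekitusju/: /t/ is a voiceless stop between vowels /a/ and /e/, so it voices to [d]. /k/ is a voiceless stop between vowels /e/ and /i/, so it voices to [g]. /t/ is a voiceless stop between vowels /i/ and /u/, so it voices to [d]. → [oadegidusju].
/tihusitaekulebnu/: /t/ is a voiceless stop between vowels /i/ and /a/, so it voices to [d]. /k/ is a voiceless stop between vowels /e/ and /u/, so it voices to [g]. → [tihusidaegulebnu].
/pakiwopjaepeupuep/: /k/ is a voiceless stop between vowels /a/ and /i/, so it voices to [g]. /p/ is a voiceless stop between vowels /e/ and /e/, so it voices to [b]. /p/ is a voiceless stop between vowels /u/ and /u/, so it voices to [b]. → [pagiwopjaebeubuep].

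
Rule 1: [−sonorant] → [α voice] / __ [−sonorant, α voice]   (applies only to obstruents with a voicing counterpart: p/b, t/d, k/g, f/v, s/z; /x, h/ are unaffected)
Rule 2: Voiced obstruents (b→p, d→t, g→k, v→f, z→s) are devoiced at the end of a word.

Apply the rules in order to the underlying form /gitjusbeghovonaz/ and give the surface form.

gitjuzbekhovonas

Rule 1 (regressive voicing assimilation): /s/ precedes the voiced obstruent /b/, so it voices to [z] by assimilation. /g/ precedes the voiceless obstruent /h/, so it devoices to [k] by assimilation. /gitjusbeghovonaz/ → gitjuzbekhovonaz.
Rule 2 (final devoicing): /z/ is a voiced obstruent in word-final position, so it devoices to [s]. /gitjuzbekhovonaz/ → gitjuzbekhovonas.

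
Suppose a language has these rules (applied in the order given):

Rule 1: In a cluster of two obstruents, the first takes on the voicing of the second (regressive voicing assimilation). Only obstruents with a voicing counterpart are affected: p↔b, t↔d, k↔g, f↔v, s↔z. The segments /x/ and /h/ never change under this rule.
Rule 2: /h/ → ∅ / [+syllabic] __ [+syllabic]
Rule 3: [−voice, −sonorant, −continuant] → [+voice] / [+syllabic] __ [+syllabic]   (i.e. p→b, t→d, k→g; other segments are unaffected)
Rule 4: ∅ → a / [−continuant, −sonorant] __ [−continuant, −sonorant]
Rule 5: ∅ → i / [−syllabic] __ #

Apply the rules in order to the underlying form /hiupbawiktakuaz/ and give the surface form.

hiubabawikataguazi

Rule 1 (regressive voicing assimilation): /p/ precedes the voiced obstruent /b/, so it voices to [b] by assimilation. /hiupbawiktakuaz/ → hiubbawiktakuaz.
Rule 2 (intervocalic h-deletion): no segment meets the environment; /hiubbawiktakuaz/ is unchanged.
Rule 3 (intervocalic voicing): /k/ is a voiceless stop between vowels /a/ and /u/, so it voices to [g]. /hiubbawiktakuaz/ → hiubbawiktaguaz.
Rule 4 (stop-cluster a-epenthesis): /b/ and /b/ form a stop–stop cluster, so [a] is inserted between them. /k/ and /t/ form a stop–stop cluster, so [a] is inserted between them. /hiubbawiktaguaz/ → hiubabawikataguaz.
Rule 5 (final i-epenthesis): the form ends in the consonant /z/, so [i] is inserted word-finally. /hiubabawikataguaz/ → hiubabawikataguazi.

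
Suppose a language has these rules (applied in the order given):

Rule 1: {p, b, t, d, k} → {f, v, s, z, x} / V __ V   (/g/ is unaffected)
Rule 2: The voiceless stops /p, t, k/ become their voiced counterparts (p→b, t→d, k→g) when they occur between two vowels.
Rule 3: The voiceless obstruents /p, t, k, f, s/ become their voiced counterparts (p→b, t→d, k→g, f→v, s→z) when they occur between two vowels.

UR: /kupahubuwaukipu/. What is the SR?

Rule 1 (intervocalic spirantization): /p/ is a stop between vowels /u/ and /a/, so it spirantizes to the fricative [f]. /b/ is a stop between vowels /u/ and /u/, so it spirantizes to the fricative [v]. /k/ is a stop between vowels /u/ and /i/, so it spirantizes to the fricative [x]. /p/ is a stop between vowels /i/ and /u/, so it spirantizes to the fricative [f]. /kupahubuwaukipu/ → kufahuvuwauxifu.
Rule 2 (intervocalic voicing): no segment meets the environment; /kufahuvuwauxifu/ is unchanged.
Rule 3 (intervocalic voicing): /f/ is a voiceless obstruent between vowels /u/ and /a/, so it voices to [v]. /f/ is a voiceless obstruent between vowels /i/ and /u/, so it voices to [v]. /kufahuvuwauxifu/ → kuvahuvuwauxivu.

kuvahuvuwauxivu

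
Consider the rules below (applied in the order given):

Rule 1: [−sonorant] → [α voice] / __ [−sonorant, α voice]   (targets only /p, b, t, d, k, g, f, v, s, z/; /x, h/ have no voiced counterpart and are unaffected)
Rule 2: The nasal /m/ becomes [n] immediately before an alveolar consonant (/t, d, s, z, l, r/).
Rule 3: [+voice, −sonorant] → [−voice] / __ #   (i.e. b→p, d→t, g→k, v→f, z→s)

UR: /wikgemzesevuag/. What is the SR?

wiggenzesevuak

Rule 1 (regressive voicing assimilation): /k/ precedes the voiced obstruent /g/, so it voices to [g] by assimilation. /wikgemzesevuag/ → wiggemzesevuag.
Rule 2 (nasal place assimilation): /m/ precedes the alveolar consonant /z/, so it assimilates in place to [n]. /wiggemzesevuag/ → wiggenzesevuag.
Rule 3 (final devoicing): /g/ is a voiced obstruent in word-final position, so it devoices to [k]. /wiggenzesevuag/ → wiggenzesevuak.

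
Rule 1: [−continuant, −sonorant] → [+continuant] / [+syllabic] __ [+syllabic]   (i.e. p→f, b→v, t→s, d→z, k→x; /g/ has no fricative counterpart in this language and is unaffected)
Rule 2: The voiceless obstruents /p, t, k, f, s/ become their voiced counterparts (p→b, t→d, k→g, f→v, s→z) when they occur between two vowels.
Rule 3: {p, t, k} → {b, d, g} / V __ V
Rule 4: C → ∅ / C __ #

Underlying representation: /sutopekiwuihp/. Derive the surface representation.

suzovexiwuih

Rule 1 (intervocalic spirantization): /t/ is a stop between vowels /u/ and /o/, so it spirantizes to the fricative [s]. /p/ is a stop between vowels /o/ and /e/, so it spirantizes to the fricative [f]. /k/ is a stop between vowels /e/ and /i/, so it spirantizes to the fricative [x]. /sutopekiwuihp/ → susofexiwuihp.
Rule 2 (intervocalic voicing): /s/ is a voiceless obstruent between vowels /u/ and /o/, so it voices to [z]. /f/ is a voiceless obstruent between vowels /o/ and /e/, so it voices to [v]. /susofexiwuihp/ → suzovexiwuihp.
Rule 3 (intervocalic voicing): no segment meets the environment; /suzovexiwuihp/ is unchanged.
Rule 4 (final cluster simplification): /p/ is the second consonant of a word-final cluster /hp/, so it deletes. /suzovexiwuihp/ → suzovexiwuih.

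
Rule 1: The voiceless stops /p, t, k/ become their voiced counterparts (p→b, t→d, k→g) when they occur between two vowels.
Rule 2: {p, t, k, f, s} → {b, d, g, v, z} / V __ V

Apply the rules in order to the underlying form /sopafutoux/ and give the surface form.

Rule 1 (intervocalic voicing): /p/ is a voiceless stop between vowels /o/ and /a/, so it voices to [b]. /t/ is a voiceless stop between vowels /u/ and /o/, so it voices to [d]. /sopafutoux/ → sobafudoux.
Rule 2 (intervocalic voicing): /f/ is a voiceless obstruent between vowels /a/ and /u/, so it voices to [v]. /sobafudoux/ → sobavudoux.

sobavudoux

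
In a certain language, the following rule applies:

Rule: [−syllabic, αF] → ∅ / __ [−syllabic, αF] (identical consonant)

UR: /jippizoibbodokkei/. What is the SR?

jipizoibodokei

/pp/ is a geminate; the first /p/ deletes.
/bb/ is a geminate; the first /b/ deletes.
/kk/ is a geminate; the first /k/ deletes.
Surface form: [jipizoibodokei].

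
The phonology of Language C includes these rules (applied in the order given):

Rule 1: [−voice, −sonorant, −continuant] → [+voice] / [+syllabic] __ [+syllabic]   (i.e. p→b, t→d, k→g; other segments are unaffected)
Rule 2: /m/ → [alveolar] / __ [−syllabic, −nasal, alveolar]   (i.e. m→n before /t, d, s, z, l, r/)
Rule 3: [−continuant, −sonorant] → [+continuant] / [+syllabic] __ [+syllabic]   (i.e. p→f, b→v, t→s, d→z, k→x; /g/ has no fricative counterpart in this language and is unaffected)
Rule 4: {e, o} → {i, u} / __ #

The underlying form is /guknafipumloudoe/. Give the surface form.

Rule 1 (intervocalic voicing): /p/ is a voiceless stop between vowels /i/ and /u/, so it voices to [b]. /guknafipumloudoe/ → guknafibumloudoe.
Rule 2 (nasal place assimilation): /m/ precedes the alveolar consonant /l/, so it assimilates in place to [n]. /guknafibumloudoe/ → guknafibunloudoe.
Rule 3 (intervocalic spirantization): /b/ is a stop between vowels /i/ and /u/, so it spirantizes to the fricative [v]. /d/ is a stop between vowels /u/ and /o/, so it spirantizes to the fricative [z]. /guknafibunloudoe/ → guknafivunlouzoe.
Rule 4 (final vowel raising): /e/ is a mid vowel in word-final position, so it raises to [i]. /guknafivunlouzoe/ → guknafivunlouzoi.

guknafivunlouzoi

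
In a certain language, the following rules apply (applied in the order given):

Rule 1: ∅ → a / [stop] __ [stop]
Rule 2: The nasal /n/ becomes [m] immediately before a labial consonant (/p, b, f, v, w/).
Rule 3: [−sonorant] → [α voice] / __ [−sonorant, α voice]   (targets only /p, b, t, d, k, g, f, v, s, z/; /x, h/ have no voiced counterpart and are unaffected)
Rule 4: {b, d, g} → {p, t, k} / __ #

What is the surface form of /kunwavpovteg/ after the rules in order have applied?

kumwafpoftek

Rule 1 (stop-cluster a-epenthesis): no segment meets the environment; /kunwavpovteg/ is unchanged.
Rule 2 (nasal place assimilation): /n/ precedes the labial consonant /w/, so it assimilates in place to [m]. /kunwavpovteg/ → kumwavpovteg.
Rule 3 (regressive voicing assimilation): /v/ precedes the voiceless obstruent /p/, so it devoices to [f] by assimilation. /v/ precedes the voiceless obstruent /t/, so it devoices to [f] by assimilation. /kumwavpovteg/ → kumwafpofteg.
Rule 4 (final devoicing): /g/ is a voiced stop in word-final position, so it devoices to [k]. /kumwafpofteg/ → kumwafpoftek.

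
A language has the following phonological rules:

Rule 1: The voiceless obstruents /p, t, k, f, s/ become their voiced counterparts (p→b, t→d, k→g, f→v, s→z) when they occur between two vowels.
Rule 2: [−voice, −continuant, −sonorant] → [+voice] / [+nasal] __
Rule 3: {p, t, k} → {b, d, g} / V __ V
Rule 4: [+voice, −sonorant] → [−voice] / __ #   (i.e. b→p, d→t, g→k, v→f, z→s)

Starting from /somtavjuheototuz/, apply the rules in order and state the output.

somdavjuheododus

Rule 1 (intervocalic voicing): /t/ is a voiceless obstruent between vowels /o/ and /o/, so it voices to [d]. /t/ is a voiceless obstruent between vowels /o/ and /u/, so it voices to [d]. /somtavjuheototuz/ → somtavjuheododuz.
Rule 2 (post-nasal voicing): /t/ is a voiceless stop immediately after the nasal /m/, so it voices to [d]. /somtavjuheododuz/ → somdavjuheododuz.
Rule 3 (intervocalic voicing): no segment meets the environment; /somdavjuheododuz/ is unchanged.
Rule 4 (final devoicing): /z/ is a voiced obstruent in word-final position, so it devoices to [s]. /somdavjuheododuz/ → somdavjuheododus.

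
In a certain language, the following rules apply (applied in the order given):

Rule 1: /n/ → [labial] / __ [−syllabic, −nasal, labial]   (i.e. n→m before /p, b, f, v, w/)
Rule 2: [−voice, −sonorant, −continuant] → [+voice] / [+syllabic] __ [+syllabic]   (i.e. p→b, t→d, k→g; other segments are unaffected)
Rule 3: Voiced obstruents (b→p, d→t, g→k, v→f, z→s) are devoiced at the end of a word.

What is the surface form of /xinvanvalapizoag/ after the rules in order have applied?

ximvamvalabizoak

Rule 1 (nasal place assimilation): /n/ precedes the labial consonant /v/, so it assimilates in place to [m]. /n/ precedes the labial consonant /v/, so it assimilates in place to [m]. /xinvanvalapizoag/ → ximvamvalapizoag.
Rule 2 (intervocalic voicing): /p/ is a voiceless stop between vowels /a/ and /i/, so it voices to [b]. /ximvamvalapizoag/ → ximvamvalabizoag.
Rule 3 (final devoicing): /g/ is a voiced obstruent in word-final position, so it devoices to [k]. /ximvamvalabizoag/ → ximvamvalabizoak.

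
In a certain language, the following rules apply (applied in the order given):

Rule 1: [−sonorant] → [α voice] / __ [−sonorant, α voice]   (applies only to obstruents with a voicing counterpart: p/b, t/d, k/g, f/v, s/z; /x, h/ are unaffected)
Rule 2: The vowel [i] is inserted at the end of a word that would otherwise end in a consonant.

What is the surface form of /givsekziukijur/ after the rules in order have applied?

gifsegziukijuri

Rule 1 (regressive voicing assimilation): /v/ precedes the voiceless obstruent /s/, so it devoices to [f] by assimilation. /k/ precedes the voiced obstruent /z/, so it voices to [g] by assimilation. /givsekziukijur/ → gifsegziukijur.
Rule 2 (final i-epenthesis): the form ends in the consonant /r/, so [i] is inserted word-finally. /gifsegziukijur/ → gifsegziukijuri.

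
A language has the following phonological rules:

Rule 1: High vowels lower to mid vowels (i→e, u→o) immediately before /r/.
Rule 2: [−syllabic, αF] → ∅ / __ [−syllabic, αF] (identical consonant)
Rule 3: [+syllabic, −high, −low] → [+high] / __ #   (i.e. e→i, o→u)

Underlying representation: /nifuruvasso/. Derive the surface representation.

Rule 1 (pre-rhotic lowering): /u/ is a high vowel immediately before /r/, so it lowers to [o]. /nifuruvasso/ → niforuvasso.
Rule 2 (degemination): /ss/ is a geminate; the first /s/ deletes. /niforuvasso/ → niforuvaso.
Rule 3 (final vowel raising): /o/ is a mid vowel in word-final position, so it raises to [u]. /niforuvaso/ → niforuvasu.

niforuvasu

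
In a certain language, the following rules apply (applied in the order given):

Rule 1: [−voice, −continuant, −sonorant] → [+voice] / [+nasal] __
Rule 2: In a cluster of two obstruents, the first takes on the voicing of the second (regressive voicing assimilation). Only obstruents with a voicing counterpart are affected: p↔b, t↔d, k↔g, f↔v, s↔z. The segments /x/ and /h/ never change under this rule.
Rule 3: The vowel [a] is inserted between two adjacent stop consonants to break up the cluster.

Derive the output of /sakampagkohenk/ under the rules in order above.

Rule 1 (post-nasal voicing): /p/ is a voiceless stop immediately after the nasal /m/, so it voices to [b]. /k/ is a voiceless stop immediately after the nasal /n/, so it voices to [g]. /sakampagkohenk/ → sakambagkoheng.
Rule 2 (regressive voicing assimilation): /g/ precedes the voiceless obstruent /k/, so it devoices to [k] by assimilation. /sakambagkoheng/ → sakambakkoheng.
Rule 3 (stop-cluster a-epenthesis): /k/ and /k/ form a stop–stop cluster, so [a] is inserted between them. /sakambakkoheng/ → sakambakakoheng.

sakambakakoheng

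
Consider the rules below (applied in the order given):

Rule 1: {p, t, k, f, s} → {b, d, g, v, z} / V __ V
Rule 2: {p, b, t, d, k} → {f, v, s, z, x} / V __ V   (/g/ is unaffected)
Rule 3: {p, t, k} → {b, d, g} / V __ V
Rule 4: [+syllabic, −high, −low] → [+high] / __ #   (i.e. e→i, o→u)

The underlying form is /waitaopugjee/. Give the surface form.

Rule 1 (intervocalic voicing): /t/ is a voiceless obstruent between vowels /i/ and /a/, so it voices to [d]. /p/ is a voiceless obstruent between vowels /o/ and /u/, so it voices to [b]. /waitaopugjee/ → waidaobugjee.
Rule 2 (intervocalic spirantization): /d/ is a stop between vowels /i/ and /a/, so it spirantizes to the fricative [z]. /b/ is a stop between vowels /o/ and /u/, so it spirantizes to the fricative [v]. /waidaobugjee/ → waizaovugjee.
Rule 3 (intervocalic voicing): no segment meets the environment; /waizaovugjee/ is unchanged.
Rule 4 (final vowel raising): /e/ is a mid vowel in word-final position, so it raises to [i]. /waizaovugjee/ → waizaovugjei.

waizaovugjei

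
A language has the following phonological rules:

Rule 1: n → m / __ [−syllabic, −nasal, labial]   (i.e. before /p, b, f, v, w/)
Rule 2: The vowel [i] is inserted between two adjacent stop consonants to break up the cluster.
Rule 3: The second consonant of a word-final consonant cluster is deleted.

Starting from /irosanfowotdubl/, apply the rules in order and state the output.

Rule 1 (nasal place assimilation): /n/ precedes the labial consonant /f/, so it assimilates in place to [m]. /irosanfowotdubl/ → irosamfowotdubl.
Rule 2 (stop-cluster i-epenthesis): /t/ and /d/ form a stop–stop cluster, so [i] is inserted between them. /irosamfowotdubl/ → irosamfowotidubl.
Rule 3 (final cluster simplification): /l/ is the second consonant of a word-final cluster /bl/, so it deletes. /irosamfowotidubl/ → irosamfowotidub.

irosamfowotidub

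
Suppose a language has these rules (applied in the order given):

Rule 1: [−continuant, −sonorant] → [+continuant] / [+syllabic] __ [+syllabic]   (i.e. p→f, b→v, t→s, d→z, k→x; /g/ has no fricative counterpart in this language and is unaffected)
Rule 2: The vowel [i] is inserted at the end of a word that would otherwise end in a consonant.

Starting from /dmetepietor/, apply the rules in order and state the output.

dmesefiesori

Rule 1 (intervocalic spirantization): /t/ is a stop between vowels /e/ and /e/, so it spirantizes to the fricative [s]. /p/ is a stop between vowels /e/ and /i/, so it spirantizes to the fricative [f]. /t/ is a stop between vowels /e/ and /o/, so it spirantizes to the fricative [s]. /dmetepietor/ → dmesefiesor.
Rule 2 (final i-epenthesis): the form ends in the consonant /r/, so [i] is inserted word-finally. /dmesefiesor/ → dmesefiesori.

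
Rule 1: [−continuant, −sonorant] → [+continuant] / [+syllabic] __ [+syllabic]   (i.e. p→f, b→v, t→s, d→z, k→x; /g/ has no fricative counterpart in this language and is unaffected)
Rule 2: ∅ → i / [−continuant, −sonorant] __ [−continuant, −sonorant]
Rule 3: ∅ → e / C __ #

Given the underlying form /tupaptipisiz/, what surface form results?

tufapitifisize

Rule 1 (intervocalic spirantization): /p/ is a stop between vowels /u/ and /a/, so it spirantizes to the fricative [f]. /p/ is a stop between vowels /i/ and /i/, so it spirantizes to the fricative [f]. /tupaptipisiz/ → tufaptifisiz.
Rule 2 (stop-cluster i-epenthesis): /p/ and /t/ form a stop–stop cluster, so [i] is inserted between them. /tufaptifisiz/ → tufapitifisiz.
Rule 3 (final e-epenthesis): the form ends in the consonant /z/, so [e] is inserted word-finally. /tufapitifisiz/ → tufapitifisize.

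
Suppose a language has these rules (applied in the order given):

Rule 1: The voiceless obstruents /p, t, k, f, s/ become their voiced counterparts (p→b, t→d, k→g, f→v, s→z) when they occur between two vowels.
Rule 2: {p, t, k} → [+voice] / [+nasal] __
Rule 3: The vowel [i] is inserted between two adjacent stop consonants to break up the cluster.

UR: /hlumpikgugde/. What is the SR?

Rule 1 (intervocalic voicing): no segment meets the environment; /hlumpikgugde/ is unchanged.
Rule 2 (post-nasal voicing): /p/ is a voiceless stop immediately after the nasal /m/, so it voices to [b]. /hlumpikgugde/ → hlumbikgugde.
Rule 3 (stop-cluster i-epenthesis): /k/ and /g/ form a stop–stop cluster, so [i] is inserted between them. /g/ and /d/ form a stop–stop cluster, so [i] is inserted between them. /hlumbikgugde/ → hlumbikigugide.

hlumbikigugide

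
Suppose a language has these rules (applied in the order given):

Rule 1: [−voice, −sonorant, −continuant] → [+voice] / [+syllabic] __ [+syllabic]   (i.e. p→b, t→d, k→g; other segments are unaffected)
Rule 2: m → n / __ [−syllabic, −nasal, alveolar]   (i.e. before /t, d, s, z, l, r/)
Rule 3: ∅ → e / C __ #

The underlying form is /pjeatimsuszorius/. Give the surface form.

Rule 1 (intervocalic voicing): /t/ is a voiceless stop between vowels /a/ and /i/, so it voices to [d]. /pjeatimsuszorius/ → pjeadimsuszorius.
Rule 2 (nasal place assimilation): /m/ precedes the alveolar consonant /s/, so it assimilates in place to [n]. /pjeadimsuszorius/ → pjeadinsuszorius.
Rule 3 (final e-epenthesis): the form ends in the consonant /s/, so [e] is inserted word-finally. /pjeadinsuszorius/ → pjeadinsuszoriuse.

pjeadinsuszoriuse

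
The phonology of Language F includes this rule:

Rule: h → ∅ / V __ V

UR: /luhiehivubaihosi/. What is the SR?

/h/ occurs between vowels /u/ and /i/, so it deletes.
/h/ occurs between vowels /e/ and /i/, so it deletes.
/h/ occurs between vowels /i/ and /o/, so it deletes.
Surface form: [luieivubaiosi].

luieivubaiosi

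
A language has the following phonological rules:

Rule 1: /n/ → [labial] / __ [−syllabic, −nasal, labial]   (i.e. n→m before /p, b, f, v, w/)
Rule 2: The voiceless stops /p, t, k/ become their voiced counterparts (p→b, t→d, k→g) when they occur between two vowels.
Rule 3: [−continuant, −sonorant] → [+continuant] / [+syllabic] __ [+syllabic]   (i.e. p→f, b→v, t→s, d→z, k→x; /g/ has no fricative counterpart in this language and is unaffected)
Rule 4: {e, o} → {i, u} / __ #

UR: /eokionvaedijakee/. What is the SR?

eogiomvaezijagei

Rule 1 (nasal place assimilation): /n/ precedes the labial consonant /v/, so it assimilates in place to [m]. /eokionvaedijakee/ → eokiomvaedijakee.
Rule 2 (intervocalic voicing): /k/ is a voiceless stop between vowels /o/ and /i/, so it voices to [g]. /k/ is a voiceless stop between vowels /a/ and /e/, so it voices to [g]. /eokiomvaedijakee/ → eogiomvaedijagee.
Rule 3 (intervocalic spirantization): /d/ is a stop between vowels /e/ and /i/, so it spirantizes to the fricative [z]. /eogiomvaedijagee/ → eogiomvaezijagee.
Rule 4 (final vowel raising): /e/ is a mid vowel in word-final position, so it raises to [i]. /eogiomvaezijagee/ → eogiomvaezijagei.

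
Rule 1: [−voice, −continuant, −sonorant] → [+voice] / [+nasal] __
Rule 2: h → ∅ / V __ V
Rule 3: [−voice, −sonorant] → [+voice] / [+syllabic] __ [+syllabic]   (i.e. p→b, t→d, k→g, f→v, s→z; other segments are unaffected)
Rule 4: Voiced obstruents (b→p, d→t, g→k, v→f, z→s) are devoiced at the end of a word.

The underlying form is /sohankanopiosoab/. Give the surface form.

Rule 1 (post-nasal voicing): /k/ is a voiceless stop immediately after the nasal /n/, so it voices to [g]. /sohankanopiosoab/ → sohanganopiosoab.
Rule 2 (intervocalic h-deletion): /h/ occurs between vowels /o/ and /a/, so it deletes. /sohanganopiosoab/ → soanganopiosoab.
Rule 3 (intervocalic voicing): /p/ is a voiceless obstruent between vowels /o/ and /i/, so it voices to [b]. /s/ is a voiceless obstruent between vowels /o/ and /o/, so it voices to [z]. /soanganopiosoab/ → soanganobiozoab.
Rule 4 (final devoicing): /b/ is a voiced obstruent in word-final position, so it devoices to [p]. /soanganobiozoab/ → soanganobiozoap.

soanganobiozoap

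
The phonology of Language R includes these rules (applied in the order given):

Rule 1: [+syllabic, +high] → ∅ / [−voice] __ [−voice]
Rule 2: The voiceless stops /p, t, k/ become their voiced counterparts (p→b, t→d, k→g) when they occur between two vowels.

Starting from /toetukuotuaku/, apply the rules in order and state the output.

toetkuoduagu

Rule 1 (high vowel syncope): /u/ is a high vowel flanked by voiceless consonants /t/ and /k/, so it deletes. /toetukuotuaku/ → toetkuotuaku.
Rule 2 (intervocalic voicing): /t/ is a voiceless stop between vowels /o/ and /u/, so it voices to [d]. /k/ is a voiceless stop between vowels /a/ and /u/, so it voices to [g]. /toetkuotuaku/ → toetkuoduagu.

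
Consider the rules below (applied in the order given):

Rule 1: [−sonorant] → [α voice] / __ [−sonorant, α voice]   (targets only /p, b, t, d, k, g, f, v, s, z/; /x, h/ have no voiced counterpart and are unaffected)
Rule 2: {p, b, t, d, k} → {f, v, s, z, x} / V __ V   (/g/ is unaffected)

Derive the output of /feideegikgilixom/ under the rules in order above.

Rule 1 (regressive voicing assimilation): /k/ precedes the voiced obstruent /g/, so it voices to [g] by assimilation. /feideegikgilixom/ → feideegiggilixom.
Rule 2 (intervocalic spirantization): /d/ is a stop between vowels /i/ and /e/, so it spirantizes to the fricative [z]. /feideegiggilixom/ → feizeegiggilixom.

feizeegiggilixom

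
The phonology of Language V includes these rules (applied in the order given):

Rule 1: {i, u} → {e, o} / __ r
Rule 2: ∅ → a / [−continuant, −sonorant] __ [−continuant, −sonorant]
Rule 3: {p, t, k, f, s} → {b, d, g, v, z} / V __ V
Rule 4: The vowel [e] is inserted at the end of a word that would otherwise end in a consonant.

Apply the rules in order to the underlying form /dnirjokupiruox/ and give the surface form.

Rule 1 (pre-rhotic lowering): /i/ is a high vowel immediately before /r/, so it lowers to [e]. /i/ is a high vowel immediately before /r/, so it lowers to [e]. /dnirjokupiruox/ → dnerjokuperuox.
Rule 2 (stop-cluster a-epenthesis): no segment meets the environment; /dnerjokuperuox/ is unchanged.
Rule 3 (intervocalic voicing): /k/ is a voiceless obstruent between vowels /o/ and /u/, so it voices to [g]. /p/ is a voiceless obstruent between vowels /u/ and /e/, so it voices to [b]. /dnerjokuperuox/ → dnerjoguberuox.
Rule 4 (final e-epenthesis): the form ends in the consonant /x/, so [e] is inserted word-finally. /dnerjoguberuox/ → dnerjoguberuoxe.

dnerjoguberuoxe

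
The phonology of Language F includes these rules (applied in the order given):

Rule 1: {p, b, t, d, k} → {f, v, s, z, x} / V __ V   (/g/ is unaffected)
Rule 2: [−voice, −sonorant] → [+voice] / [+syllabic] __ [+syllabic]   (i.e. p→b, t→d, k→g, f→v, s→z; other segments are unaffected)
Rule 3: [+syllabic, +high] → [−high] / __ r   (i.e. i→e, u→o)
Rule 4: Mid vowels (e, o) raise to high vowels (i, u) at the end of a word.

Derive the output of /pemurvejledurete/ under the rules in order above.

pemorvejlezorezi

Rule 1 (intervocalic spirantization): /d/ is a stop between vowels /e/ and /u/, so it spirantizes to the fricative [z]. /t/ is a stop between vowels /e/ and /e/, so it spirantizes to the fricative [s]. /pemurvejledurete/ → pemurvejlezurese.
Rule 2 (intervocalic voicing): /s/ is a voiceless obstruent between vowels /e/ and /e/, so it voices to [z]. /pemurvejlezurese/ → pemurvejlezureze.
Rule 3 (pre-rhotic lowering): /u/ is a high vowel immediately before /r/, so it lowers to [o]. /u/ is a high vowel immediately before /r/, so it lowers to [o]. /pemurvejlezureze/ → pemorvejlezoreze.
Rule 4 (final vowel raising): /e/ is a mid vowel in word-final position, so it raises to [i]. /pemorvejlezoreze/ → pemorvejlezorezi.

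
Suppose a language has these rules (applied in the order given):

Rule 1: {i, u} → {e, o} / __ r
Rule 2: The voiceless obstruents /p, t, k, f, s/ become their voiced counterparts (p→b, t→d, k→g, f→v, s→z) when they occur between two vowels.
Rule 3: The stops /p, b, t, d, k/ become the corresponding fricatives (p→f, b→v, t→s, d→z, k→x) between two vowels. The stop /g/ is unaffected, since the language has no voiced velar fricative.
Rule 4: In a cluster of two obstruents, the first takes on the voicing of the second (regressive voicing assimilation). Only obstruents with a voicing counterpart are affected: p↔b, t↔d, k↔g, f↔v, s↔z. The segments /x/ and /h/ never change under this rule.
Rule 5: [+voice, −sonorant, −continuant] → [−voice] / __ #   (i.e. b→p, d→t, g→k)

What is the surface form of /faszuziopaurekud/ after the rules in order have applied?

fazzuziovaoregut

Rule 1 (pre-rhotic lowering): /u/ is a high vowel immediately before /r/, so it lowers to [o]. /faszuziopaurekud/ → faszuziopaorekud.
Rule 2 (intervocalic voicing): /p/ is a voiceless obstruent between vowels /o/ and /a/, so it voices to [b]. /k/ is a voiceless obstruent between vowels /e/ and /u/, so it voices to [g]. /faszuziopaorekud/ → faszuziobaoregud.
Rule 3 (intervocalic spirantization): /b/ is a stop between vowels /o/ and /a/, so it spirantizes to the fricative [v]. /faszuziobaoregud/ → faszuziovaoregud.
Rule 4 (regressive voicing assimilation): /s/ precedes the voiced obstruent /z/, so it voices to [z] by assimilation. /faszuziovaoregud/ → fazzuziovaoregud.
Rule 5 (final devoicing): /d/ is a voiced stop in word-final position, so it devoices to [t]. /fazzuziovaoregud/ → fazzuziovaoregut.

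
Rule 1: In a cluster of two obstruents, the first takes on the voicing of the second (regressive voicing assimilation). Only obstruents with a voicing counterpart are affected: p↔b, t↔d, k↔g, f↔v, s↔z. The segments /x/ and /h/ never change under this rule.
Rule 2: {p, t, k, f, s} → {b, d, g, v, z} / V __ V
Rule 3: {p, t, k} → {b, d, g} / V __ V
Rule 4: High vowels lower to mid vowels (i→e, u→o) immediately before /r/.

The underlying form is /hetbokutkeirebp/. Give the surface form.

Rule 1 (regressive voicing assimilation): /t/ precedes the voiced obstruent /b/, so it voices to [d] by assimilation. /b/ precedes the voiceless obstruent /p/, so it devoices to [p] by assimilation. /hetbokutkeirebp/ → hedbokutkeirepp.
Rule 2 (intervocalic voicing): /k/ is a voiceless obstruent between vowels /o/ and /u/, so it voices to [g]. /hedbokutkeirepp/ → hedbogutkeirepp.
Rule 3 (intervocalic voicing): no segment meets the environment; /hedbogutkeirepp/ is unchanged.
Rule 4 (pre-rhotic lowering): /i/ is a high vowel immediately before /r/, so it lowers to [e]. /hedbogutkeirepp/ → hedbogutkeerepp.

hedbogutkeerepp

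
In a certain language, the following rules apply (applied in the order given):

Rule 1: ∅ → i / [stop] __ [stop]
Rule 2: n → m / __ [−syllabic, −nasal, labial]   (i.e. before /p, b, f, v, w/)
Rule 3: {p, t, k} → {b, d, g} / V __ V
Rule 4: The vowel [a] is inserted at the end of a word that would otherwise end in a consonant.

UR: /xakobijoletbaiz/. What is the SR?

Rule 1 (stop-cluster i-epenthesis): /t/ and /b/ form a stop–stop cluster, so [i] is inserted between them. /xakobijoletbaiz/ → xakobijoletibaiz.
Rule 2 (nasal place assimilation): no segment meets the environment; /xakobijoletibaiz/ is unchanged.
Rule 3 (intervocalic voicing): /k/ is a voiceless stop between vowels /a/ and /o/, so it voices to [g]. /t/ is a voiceless stop between vowels /e/ and /i/, so it voices to [d]. /xakobijoletibaiz/ → xagobijoledibaiz.
Rule 4 (final a-epenthesis): the form ends in the consonant /z/, so [a] is inserted word-finally. /xagobijoledibaiz/ → xagobijoledibaiza.

xagobijoledibaiza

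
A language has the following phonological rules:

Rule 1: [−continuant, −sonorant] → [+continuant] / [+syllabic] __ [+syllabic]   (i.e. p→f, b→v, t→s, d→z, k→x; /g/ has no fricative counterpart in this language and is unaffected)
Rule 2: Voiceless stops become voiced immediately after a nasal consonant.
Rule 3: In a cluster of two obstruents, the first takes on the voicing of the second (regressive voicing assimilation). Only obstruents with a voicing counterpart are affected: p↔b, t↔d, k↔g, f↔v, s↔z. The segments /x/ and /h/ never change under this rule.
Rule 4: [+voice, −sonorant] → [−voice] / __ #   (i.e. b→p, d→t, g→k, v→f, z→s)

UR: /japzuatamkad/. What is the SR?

jabzuasamgat

Rule 1 (intervocalic spirantization): /t/ is a stop between vowels /a/ and /a/, so it spirantizes to the fricative [s]. /japzuatamkad/ → japzuasamkad.
Rule 2 (post-nasal voicing): /k/ is a voiceless stop immediately after the nasal /m/, so it voices to [g]. /japzuasamkad/ → japzuasamgad.
Rule 3 (regressive voicing assimilation): /p/ precedes the voiced obstruent /z/, so it voices to [b] by assimilation. /japzuasamgad/ → jabzuasamgad.
Rule 4 (final devoicing): /d/ is a voiced obstruent in word-final position, so it devoices to [t]. /jabzuasamgad/ → jabzuasamgat.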